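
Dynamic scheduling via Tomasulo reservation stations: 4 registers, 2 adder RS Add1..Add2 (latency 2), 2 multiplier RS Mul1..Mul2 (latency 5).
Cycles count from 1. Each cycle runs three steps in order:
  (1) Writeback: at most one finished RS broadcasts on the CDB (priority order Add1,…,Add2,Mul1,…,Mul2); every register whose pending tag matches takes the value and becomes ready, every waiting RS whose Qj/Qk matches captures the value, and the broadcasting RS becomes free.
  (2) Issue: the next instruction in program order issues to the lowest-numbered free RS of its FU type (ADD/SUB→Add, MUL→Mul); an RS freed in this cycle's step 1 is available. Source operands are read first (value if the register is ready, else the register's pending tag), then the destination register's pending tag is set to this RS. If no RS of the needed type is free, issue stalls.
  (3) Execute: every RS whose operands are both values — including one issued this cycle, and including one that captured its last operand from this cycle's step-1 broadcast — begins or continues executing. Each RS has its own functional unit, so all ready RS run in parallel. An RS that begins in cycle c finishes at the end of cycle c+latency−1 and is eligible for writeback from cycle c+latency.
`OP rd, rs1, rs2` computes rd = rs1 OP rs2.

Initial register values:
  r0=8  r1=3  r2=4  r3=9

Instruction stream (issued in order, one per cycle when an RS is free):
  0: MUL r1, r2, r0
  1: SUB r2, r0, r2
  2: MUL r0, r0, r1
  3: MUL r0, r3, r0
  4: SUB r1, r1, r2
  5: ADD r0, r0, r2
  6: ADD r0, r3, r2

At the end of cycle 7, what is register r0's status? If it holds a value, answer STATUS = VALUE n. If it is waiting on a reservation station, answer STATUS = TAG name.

STATUS = TAG Mul1

  c1: issue MUL r1<-Mul1  regs: r0:8,r1:Mul1,r2:4,r3:9
  c2: issue SUB r2<-Add1  regs: r0:8,r1:Mul1,r2:Add1,r3:9
  c3: issue MUL r0<-Mul2  regs: r0:Mul2,r1:Mul1,r2:Add1,r3:9
  c4: CDB Add1=4; stall  regs: r0:Mul2,r1:Mul1,r2:4,r3:9
  c5: stall  regs: r0:Mul2,r1:Mul1,r2:4,r3:9
  c6: CDB Mul1=32; issue MUL r0<-Mul1  regs: r0:Mul1,r1:32,r2:4,r3:9
  c7: issue SUB r1<-Add1  regs: r0:Mul1,r1:Add1,r2:4,r3:9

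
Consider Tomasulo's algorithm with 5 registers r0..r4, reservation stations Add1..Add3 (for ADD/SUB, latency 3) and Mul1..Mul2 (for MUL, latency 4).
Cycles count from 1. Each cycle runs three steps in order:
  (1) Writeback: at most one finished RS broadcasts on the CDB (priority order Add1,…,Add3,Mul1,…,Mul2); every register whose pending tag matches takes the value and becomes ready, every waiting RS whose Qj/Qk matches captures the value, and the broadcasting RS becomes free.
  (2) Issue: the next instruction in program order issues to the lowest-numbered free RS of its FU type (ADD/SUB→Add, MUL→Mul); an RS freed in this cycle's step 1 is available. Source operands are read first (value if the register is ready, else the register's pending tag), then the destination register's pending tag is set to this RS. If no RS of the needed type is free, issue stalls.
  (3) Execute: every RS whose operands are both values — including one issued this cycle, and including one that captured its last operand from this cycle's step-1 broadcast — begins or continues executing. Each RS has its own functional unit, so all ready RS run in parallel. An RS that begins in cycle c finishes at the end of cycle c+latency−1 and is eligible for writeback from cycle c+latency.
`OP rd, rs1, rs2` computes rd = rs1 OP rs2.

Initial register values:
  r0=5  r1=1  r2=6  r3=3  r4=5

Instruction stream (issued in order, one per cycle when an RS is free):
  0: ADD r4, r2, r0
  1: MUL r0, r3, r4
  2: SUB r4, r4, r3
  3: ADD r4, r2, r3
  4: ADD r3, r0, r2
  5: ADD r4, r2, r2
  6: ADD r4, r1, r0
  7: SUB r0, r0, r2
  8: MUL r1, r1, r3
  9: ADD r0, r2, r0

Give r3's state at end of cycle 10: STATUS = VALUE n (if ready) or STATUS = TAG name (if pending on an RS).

STATUS = TAG Add3

cycle 1: issue ADD r4<-Add1 // r0:5,r1:1,r2:6,r3:3,r4:Add1
cycle 2: issue MUL r0<-Mul1 // r0:Mul1,r1:1,r2:6,r3:3,r4:Add1
cycle 3: issue SUB r4<-Add2 // r0:Mul1,r1:1,r2:6,r3:3,r4:Add2
cycle 4: CDB Add1=11; issue ADD r4<-Add1 // r0:Mul1,r1:1,r2:6,r3:3,r4:Add1
cycle 5: issue ADD r3<-Add3 // r0:Mul1,r1:1,r2:6,r3:Add3,r4:Add1
cycle 6: stall // r0:Mul1,r1:1,r2:6,r3:Add3,r4:Add1
cycle 7: CDB Add1=9; issue ADD r4<-Add1 // r0:Mul1,r1:1,r2:6,r3:Add3,r4:Add1
cycle 8: CDB Add2=8; issue ADD r4<-Add2 // r0:Mul1,r1:1,r2:6,r3:Add3,r4:Add2
cycle 9: CDB Mul1=33; stall // r0:33,r1:1,r2:6,r3:Add3,r4:Add2
cycle 10: CDB Add1=12; issue SUB r0<-Add1 // r0:Add1,r1:1,r2:6,r3:Add3,r4:Add2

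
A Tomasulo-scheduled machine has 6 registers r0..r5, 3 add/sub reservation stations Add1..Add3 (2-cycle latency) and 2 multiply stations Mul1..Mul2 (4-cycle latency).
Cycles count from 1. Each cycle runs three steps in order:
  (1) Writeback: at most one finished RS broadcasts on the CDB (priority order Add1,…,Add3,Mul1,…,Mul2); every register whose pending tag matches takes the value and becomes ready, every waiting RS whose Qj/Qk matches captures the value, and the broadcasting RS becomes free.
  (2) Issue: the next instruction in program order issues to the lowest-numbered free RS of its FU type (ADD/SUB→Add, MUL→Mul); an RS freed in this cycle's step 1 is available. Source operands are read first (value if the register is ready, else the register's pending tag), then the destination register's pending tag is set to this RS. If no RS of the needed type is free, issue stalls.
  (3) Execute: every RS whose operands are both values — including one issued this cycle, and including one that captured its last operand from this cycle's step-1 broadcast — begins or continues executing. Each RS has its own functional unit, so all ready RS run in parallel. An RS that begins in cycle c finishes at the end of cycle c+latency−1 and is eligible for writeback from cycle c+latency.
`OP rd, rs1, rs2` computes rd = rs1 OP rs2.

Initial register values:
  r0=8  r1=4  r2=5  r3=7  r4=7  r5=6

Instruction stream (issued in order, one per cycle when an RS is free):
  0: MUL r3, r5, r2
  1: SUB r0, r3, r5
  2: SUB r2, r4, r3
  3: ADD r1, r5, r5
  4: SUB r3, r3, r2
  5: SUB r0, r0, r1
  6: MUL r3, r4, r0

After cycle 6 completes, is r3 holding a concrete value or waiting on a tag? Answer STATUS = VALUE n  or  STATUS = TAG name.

STATUS = TAG Add3

c1: issue MUL r3<-Mul1 | r0:8,r1:4,r2:5,r3:Mul1,r4:7,r5:6
c2: issue SUB r0<-Add1 | r0:Add1,r1:4,r2:5,r3:Mul1,r4:7,r5:6
c3: issue SUB r2<-Add2 | r0:Add1,r1:4,r2:Add2,r3:Mul1,r4:7,r5:6
c4: issue ADD r1<-Add3 | r0:Add1,r1:Add3,r2:Add2,r3:Mul1,r4:7,r5:6
c5: CDB Mul1=30; stall | r0:Add1,r1:Add3,r2:Add2,r3:30,r4:7,r5:6
c6: CDB Add3=12; issue SUB r3<-Add3 | r0:Add1,r1:12,r2:Add2,r3:Add3,r4:7,r5:6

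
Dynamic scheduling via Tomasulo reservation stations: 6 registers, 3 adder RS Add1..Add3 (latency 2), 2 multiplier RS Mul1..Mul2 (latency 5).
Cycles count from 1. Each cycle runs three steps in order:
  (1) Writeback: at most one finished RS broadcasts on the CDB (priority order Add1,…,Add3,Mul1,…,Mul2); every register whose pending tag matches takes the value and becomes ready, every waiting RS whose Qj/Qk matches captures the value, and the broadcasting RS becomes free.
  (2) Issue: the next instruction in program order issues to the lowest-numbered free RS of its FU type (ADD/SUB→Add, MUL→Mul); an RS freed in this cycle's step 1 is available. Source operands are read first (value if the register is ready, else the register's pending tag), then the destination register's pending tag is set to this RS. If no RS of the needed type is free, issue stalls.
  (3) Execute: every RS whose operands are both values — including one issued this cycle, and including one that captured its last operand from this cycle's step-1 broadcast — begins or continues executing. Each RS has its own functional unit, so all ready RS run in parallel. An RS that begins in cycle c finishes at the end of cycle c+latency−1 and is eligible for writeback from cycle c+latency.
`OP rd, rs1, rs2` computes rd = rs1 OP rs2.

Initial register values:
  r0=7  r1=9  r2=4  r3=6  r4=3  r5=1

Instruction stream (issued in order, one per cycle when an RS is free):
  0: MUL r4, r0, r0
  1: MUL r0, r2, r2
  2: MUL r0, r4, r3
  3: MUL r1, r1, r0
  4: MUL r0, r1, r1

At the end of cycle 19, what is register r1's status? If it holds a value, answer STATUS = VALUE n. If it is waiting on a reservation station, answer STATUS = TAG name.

STATUS = VALUE 2646

c1: issue MUL r4<-Mul1 | r0:7,r1:9,r2:4,r3:6,r4:Mul1,r5:1
c2: issue MUL r0<-Mul2 | r0:Mul2,r1:9,r2:4,r3:6,r4:Mul1,r5:1
c3: stall | r0:Mul2,r1:9,r2:4,r3:6,r4:Mul1,r5:1
c4: stall | r0:Mul2,r1:9,r2:4,r3:6,r4:Mul1,r5:1
c5: stall | r0:Mul2,r1:9,r2:4,r3:6,r4:Mul1,r5:1
c6: CDB Mul1=49; issue MUL r0<-Mul1 | r0:Mul1,r1:9,r2:4,r3:6,r4:49,r5:1
c7: CDB Mul2=16; issue MUL r1<-Mul2 | r0:Mul1,r1:Mul2,r2:4,r3:6,r4:49,r5:1
c8: stall | r0:Mul1,r1:Mul2,r2:4,r3:6,r4:49,r5:1
c9: stall | r0:Mul1,r1:Mul2,r2:4,r3:6,r4:49,r5:1
c10: stall | r0:Mul1,r1:Mul2,r2:4,r3:6,r4:49,r5:1
c11: CDB Mul1=294; issue MUL r0<-Mul1 | r0:Mul1,r1:Mul2,r2:4,r3:6,r4:49,r5:1
c12: - | r0:Mul1,r1:Mul2,r2:4,r3:6,r4:49,r5:1
c13: - | r0:Mul1,r1:Mul2,r2:4,r3:6,r4:49,r5:1
c14: - | r0:Mul1,r1:Mul2,r2:4,r3:6,r4:49,r5:1
c15: - | r0:Mul1,r1:Mul2,r2:4,r3:6,r4:49,r5:1
c16: CDB Mul2=2646 | r0:Mul1,r1:2646,r2:4,r3:6,r4:49,r5:1
c17: - | r0:Mul1,r1:2646,r2:4,r3:6,r4:49,r5:1
c18: - | r0:Mul1,r1:2646,r2:4,r3:6,r4:49,r5:1
c19: - | r0:Mul1,r1:2646,r2:4,r3:6,r4:49,r5:1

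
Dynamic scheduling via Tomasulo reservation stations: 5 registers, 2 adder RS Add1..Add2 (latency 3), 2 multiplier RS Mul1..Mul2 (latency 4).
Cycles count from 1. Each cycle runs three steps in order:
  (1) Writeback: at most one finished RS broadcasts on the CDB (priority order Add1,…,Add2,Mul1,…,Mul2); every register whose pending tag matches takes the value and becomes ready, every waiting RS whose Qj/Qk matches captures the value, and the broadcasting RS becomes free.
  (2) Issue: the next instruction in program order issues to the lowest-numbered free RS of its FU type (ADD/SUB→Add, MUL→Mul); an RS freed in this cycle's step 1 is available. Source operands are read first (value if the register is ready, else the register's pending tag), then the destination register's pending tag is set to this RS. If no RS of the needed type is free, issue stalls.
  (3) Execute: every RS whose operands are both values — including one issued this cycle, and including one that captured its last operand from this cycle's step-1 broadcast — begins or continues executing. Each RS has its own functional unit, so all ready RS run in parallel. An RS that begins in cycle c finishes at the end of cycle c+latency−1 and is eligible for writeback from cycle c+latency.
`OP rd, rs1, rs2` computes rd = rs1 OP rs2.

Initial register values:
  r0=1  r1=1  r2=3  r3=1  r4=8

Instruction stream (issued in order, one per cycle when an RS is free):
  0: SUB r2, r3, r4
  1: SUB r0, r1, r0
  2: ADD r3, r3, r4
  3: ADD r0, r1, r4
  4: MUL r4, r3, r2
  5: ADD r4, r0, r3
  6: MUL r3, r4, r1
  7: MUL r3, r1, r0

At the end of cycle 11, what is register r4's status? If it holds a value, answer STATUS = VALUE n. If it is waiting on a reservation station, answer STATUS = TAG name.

STATUS = VALUE 18

cycle 1: issue SUB r2<-Add1 // r0:1,r1:1,r2:Add1,r3:1,r4:8
cycle 2: issue SUB r0<-Add2 // r0:Add2,r1:1,r2:Add1,r3:1,r4:8
cycle 3: stall // r0:Add2,r1:1,r2:Add1,r3:1,r4:8
cycle 4: CDB Add1=-7; issue ADD r3<-Add1 // r0:Add2,r1:1,r2:-7,r3:Add1,r4:8
cycle 5: CDB Add2=0; issue ADD r0<-Add2 // r0:Add2,r1:1,r2:-7,r3:Add1,r4:8
cycle 6: issue MUL r4<-Mul1 // r0:Add2,r1:1,r2:-7,r3:Add1,r4:Mul1
cycle 7: CDB Add1=9; issue ADD r4<-Add1 // r0:Add2,r1:1,r2:-7,r3:9,r4:Add1
cycle 8: CDB Add2=9; issue MUL r3<-Mul2 // r0:9,r1:1,r2:-7,r3:Mul2,r4:Add1
cycle 9: stall // r0:9,r1:1,r2:-7,r3:Mul2,r4:Add1
cycle 10: stall // r0:9,r1:1,r2:-7,r3:Mul2,r4:Add1
cycle 11: CDB Add1=18; stall // r0:9,r1:1,r2:-7,r3:Mul2,r4:18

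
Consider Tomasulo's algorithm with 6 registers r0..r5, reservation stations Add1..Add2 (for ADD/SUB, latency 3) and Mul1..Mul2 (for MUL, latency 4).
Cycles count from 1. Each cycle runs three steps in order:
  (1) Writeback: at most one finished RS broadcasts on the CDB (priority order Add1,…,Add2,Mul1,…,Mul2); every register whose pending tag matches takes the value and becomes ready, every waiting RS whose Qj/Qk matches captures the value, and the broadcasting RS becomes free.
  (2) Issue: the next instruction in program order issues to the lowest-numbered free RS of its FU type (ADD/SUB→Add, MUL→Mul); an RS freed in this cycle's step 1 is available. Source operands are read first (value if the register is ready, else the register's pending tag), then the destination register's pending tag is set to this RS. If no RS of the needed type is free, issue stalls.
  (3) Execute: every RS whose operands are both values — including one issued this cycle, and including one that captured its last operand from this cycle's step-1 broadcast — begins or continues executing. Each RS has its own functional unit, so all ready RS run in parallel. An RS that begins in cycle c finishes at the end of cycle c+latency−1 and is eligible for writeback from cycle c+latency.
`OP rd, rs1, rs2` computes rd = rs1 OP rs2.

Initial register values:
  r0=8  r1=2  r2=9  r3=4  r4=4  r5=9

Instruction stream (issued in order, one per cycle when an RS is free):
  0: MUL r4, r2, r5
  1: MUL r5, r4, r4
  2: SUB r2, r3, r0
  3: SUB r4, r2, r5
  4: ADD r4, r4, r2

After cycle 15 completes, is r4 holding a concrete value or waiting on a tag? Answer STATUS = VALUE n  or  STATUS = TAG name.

STATUS = VALUE -6569

  c1: issue MUL r4<-Mul1  regs: r0:8,r1:2,r2:9,r3:4,r4:Mul1,r5:9
  c2: issue MUL r5<-Mul2  regs: r0:8,r1:2,r2:9,r3:4,r4:Mul1,r5:Mul2
  c3: issue SUB r2<-Add1  regs: r0:8,r1:2,r2:Add1,r3:4,r4:Mul1,r5:Mul2
  c4: issue SUB r4<-Add2  regs: r0:8,r1:2,r2:Add1,r3:4,r4:Add2,r5:Mul2
  c5: CDB Mul1=81; stall  regs: r0:8,r1:2,r2:Add1,r3:4,r4:Add2,r5:Mul2
  c6: CDB Add1=-4; issue ADD r4<-Add1  regs: r0:8,r1:2,r2:-4,r3:4,r4:Add1,r5:Mul2
  c7: -  regs: r0:8,r1:2,r2:-4,r3:4,r4:Add1,r5:Mul2
  c8: -  regs: r0:8,r1:2,r2:-4,r3:4,r4:Add1,r5:Mul2
  c9: CDB Mul2=6561  regs: r0:8,r1:2,r2:-4,r3:4,r4:Add1,r5:6561
  c10: -  regs: r0:8,r1:2,r2:-4,r3:4,r4:Add1,r5:6561
  c11: -  regs: r0:8,r1:2,r2:-4,r3:4,r4:Add1,r5:6561
  c12: CDB Add2=-6565  regs: r0:8,r1:2,r2:-4,r3:4,r4:Add1,r5:6561
  c13: -  regs: r0:8,r1:2,r2:-4,r3:4,r4:Add1,r5:6561
  c14: -  regs: r0:8,r1:2,r2:-4,r3:4,r4:Add1,r5:6561
  c15: CDB Add1=-6569  regs: r0:8,r1:2,r2:-4,r3:4,r4:-6569,r5:6561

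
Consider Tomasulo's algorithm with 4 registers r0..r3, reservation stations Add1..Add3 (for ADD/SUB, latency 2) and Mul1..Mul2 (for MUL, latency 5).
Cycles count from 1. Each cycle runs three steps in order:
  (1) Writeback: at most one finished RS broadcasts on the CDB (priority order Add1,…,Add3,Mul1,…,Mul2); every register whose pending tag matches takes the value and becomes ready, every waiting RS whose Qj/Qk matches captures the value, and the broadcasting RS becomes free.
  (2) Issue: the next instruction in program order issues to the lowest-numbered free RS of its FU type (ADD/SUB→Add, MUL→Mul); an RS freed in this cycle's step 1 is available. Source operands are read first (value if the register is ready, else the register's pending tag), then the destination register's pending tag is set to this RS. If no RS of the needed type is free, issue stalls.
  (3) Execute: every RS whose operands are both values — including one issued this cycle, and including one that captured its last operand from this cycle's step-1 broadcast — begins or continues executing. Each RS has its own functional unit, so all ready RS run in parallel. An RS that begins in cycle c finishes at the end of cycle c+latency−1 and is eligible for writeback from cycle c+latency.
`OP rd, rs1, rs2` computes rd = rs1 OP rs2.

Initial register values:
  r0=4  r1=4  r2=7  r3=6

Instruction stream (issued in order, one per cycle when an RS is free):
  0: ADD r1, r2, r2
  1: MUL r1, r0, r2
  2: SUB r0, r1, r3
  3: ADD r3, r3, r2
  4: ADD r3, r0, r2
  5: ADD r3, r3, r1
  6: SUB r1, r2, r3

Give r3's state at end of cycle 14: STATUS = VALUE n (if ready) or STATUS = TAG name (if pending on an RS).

STATUS = VALUE 57

cycle 1: issue ADD r1<-Add1 // r0:4,r1:Add1,r2:7,r3:6
cycle 2: issue MUL r1<-Mul1 // r0:4,r1:Mul1,r2:7,r3:6
cycle 3: CDB Add1=14; issue SUB r0<-Add1 // r0:Add1,r1:Mul1,r2:7,r3:6
cycle 4: issue ADD r3<-Add2 // r0:Add1,r1:Mul1,r2:7,r3:Add2
cycle 5: issue ADD r3<-Add3 // r0:Add1,r1:Mul1,r2:7,r3:Add3
cycle 6: CDB Add2=13; issue ADD r3<-Add2 // r0:Add1,r1:Mul1,r2:7,r3:Add2
cycle 7: CDB Mul1=28; stall // r0:Add1,r1:28,r2:7,r3:Add2
cycle 8: stall // r0:Add1,r1:28,r2:7,r3:Add2
cycle 9: CDB Add1=22; issue SUB r1<-Add1 // r0:22,r1:Add1,r2:7,r3:Add2
cycle 10: - // r0:22,r1:Add1,r2:7,r3:Add2
cycle 11: CDB Add3=29 // r0:22,r1:Add1,r2:7,r3:Add2
cycle 12: - // r0:22,r1:Add1,r2:7,r3:Add2
cycle 13: CDB Add2=57 // r0:22,r1:Add1,r2:7,r3:57
cycle 14: - // r0:22,r1:Add1,r2:7,r3:57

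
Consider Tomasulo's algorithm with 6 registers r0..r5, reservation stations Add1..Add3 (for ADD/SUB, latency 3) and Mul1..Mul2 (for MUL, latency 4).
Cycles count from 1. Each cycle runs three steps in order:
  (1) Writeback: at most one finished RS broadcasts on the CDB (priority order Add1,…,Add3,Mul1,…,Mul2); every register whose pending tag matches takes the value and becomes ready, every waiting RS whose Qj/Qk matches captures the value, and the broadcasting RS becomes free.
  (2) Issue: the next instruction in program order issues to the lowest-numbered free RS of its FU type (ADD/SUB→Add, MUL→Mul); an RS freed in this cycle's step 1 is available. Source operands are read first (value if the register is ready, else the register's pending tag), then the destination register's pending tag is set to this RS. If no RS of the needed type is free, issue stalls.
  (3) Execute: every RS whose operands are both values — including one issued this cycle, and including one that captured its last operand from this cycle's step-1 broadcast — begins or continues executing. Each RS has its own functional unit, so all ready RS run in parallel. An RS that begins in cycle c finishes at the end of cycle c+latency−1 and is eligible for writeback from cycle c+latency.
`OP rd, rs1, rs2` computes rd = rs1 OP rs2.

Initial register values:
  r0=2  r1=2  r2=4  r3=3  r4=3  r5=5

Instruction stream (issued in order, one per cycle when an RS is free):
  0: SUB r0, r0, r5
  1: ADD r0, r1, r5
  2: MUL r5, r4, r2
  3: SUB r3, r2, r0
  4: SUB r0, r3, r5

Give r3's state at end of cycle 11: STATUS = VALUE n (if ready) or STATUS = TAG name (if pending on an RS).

  c1: issue SUB r0<-Add1  regs: r0:Add1,r1:2,r2:4,r3:3,r4:3,r5:5
  c2: issue ADD r0<-Add2  regs: r0:Add2,r1:2,r2:4,r3:3,r4:3,r5:5
  c3: issue MUL r5<-Mul1  regs: r0:Add2,r1:2,r2:4,r3:3,r4:3,r5:Mul1
  c4: CDB Add1=-3; issue SUB r3<-Add1  regs: r0:Add2,r1:2,r2:4,r3:Add1,r4:3,r5:Mul1
  c5: CDB Add2=7; issue SUB r0<-Add2  regs: r0:Add2,r1:2,r2:4,r3:Add1,r4:3,r5:Mul1
  c6: -  regs: r0:Add2,r1:2,r2:4,r3:Add1,r4:3,r5:Mul1
  c7: CDB Mul1=12  regs: r0:Add2,r1:2,r2:4,r3:Add1,r4:3,r5:12
  c8: CDB Add1=-3  regs: r0:Add2,r1:2,r2:4,r3:-3,r4:3,r5:12
  c9: -  regs: r0:Add2,r1:2,r2:4,r3:-3,r4:3,r5:12
  c10: -  regs: r0:Add2,r1:2,r2:4,r3:-3,r4:3,r5:12
  c11: CDB Add2=-15  regs: r0:-15,r1:2,r2:4,r3:-3,r4:3,r5:12

STATUS = VALUE -3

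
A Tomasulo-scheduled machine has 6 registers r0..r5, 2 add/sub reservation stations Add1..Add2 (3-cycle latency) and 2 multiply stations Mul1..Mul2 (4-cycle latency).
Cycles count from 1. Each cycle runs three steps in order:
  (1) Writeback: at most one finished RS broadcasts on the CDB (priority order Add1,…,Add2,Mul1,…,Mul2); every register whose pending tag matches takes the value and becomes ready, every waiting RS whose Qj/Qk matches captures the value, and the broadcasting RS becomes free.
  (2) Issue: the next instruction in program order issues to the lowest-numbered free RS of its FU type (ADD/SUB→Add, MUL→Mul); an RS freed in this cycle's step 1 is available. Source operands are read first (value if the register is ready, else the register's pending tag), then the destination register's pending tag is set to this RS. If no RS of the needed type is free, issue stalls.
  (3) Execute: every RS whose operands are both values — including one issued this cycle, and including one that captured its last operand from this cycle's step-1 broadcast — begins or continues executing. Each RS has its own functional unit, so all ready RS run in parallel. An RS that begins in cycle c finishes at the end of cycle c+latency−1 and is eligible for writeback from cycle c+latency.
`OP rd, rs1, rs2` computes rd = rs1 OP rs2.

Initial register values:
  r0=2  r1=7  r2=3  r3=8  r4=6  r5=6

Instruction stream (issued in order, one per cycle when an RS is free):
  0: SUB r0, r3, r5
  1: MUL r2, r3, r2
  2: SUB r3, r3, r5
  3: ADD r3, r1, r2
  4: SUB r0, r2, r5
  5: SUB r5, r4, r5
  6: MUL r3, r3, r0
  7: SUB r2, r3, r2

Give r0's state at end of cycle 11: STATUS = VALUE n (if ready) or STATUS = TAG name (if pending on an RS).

cycle 1: issue SUB r0<-Add1 // r0:Add1,r1:7,r2:3,r3:8,r4:6,r5:6
cycle 2: issue MUL r2<-Mul1 // r0:Add1,r1:7,r2:Mul1,r3:8,r4:6,r5:6
cycle 3: issue SUB r3<-Add2 // r0:Add1,r1:7,r2:Mul1,r3:Add2,r4:6,r5:6
cycle 4: CDB Add1=2; issue ADD r3<-Add1 // r0:2,r1:7,r2:Mul1,r3:Add1,r4:6,r5:6
cycle 5: stall // r0:2,r1:7,r2:Mul1,r3:Add1,r4:6,r5:6
cycle 6: CDB Add2=2; issue SUB r0<-Add2 // r0:Add2,r1:7,r2:Mul1,r3:Add1,r4:6,r5:6
cycle 7: CDB Mul1=24; stall // r0:Add2,r1:7,r2:24,r3:Add1,r4:6,r5:6
cycle 8: stall // r0:Add2,r1:7,r2:24,r3:Add1,r4:6,r5:6
cycle 9: stall // r0:Add2,r1:7,r2:24,r3:Add1,r4:6,r5:6
cycle 10: CDB Add1=31; issue SUB r5<-Add1 // r0:Add2,r1:7,r2:24,r3:31,r4:6,r5:Add1
cycle 11: CDB Add2=18; issue MUL r3<-Mul1 // r0:18,r1:7,r2:24,r3:Mul1,r4:6,r5:Add1

STATUS = VALUE 18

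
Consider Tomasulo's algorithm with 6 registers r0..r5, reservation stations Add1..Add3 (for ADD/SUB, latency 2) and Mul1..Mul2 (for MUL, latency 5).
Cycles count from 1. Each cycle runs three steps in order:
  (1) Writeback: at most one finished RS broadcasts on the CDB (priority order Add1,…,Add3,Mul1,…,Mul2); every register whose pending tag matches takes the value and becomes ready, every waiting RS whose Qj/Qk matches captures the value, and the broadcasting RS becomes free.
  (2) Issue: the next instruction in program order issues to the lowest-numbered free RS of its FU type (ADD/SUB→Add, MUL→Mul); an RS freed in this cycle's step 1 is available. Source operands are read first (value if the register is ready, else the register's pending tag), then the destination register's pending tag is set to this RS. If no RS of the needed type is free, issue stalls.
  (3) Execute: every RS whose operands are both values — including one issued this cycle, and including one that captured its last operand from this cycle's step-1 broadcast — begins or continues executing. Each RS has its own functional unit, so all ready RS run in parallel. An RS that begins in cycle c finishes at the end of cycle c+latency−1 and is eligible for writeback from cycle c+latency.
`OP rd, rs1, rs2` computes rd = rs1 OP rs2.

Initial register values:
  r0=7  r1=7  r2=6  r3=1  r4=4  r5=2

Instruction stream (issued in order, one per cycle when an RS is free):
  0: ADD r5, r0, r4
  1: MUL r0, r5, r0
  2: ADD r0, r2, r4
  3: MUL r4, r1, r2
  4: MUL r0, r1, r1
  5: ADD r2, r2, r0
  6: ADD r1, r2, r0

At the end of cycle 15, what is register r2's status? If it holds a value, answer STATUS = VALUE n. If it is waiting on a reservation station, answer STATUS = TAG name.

STATUS = VALUE 55

c1: issue ADD r5<-Add1 | r0:7,r1:7,r2:6,r3:1,r4:4,r5:Add1
c2: issue MUL r0<-Mul1 | r0:Mul1,r1:7,r2:6,r3:1,r4:4,r5:Add1
c3: CDB Add1=11; issue ADD r0<-Add1 | r0:Add1,r1:7,r2:6,r3:1,r4:4,r5:11
c4: issue MUL r4<-Mul2 | r0:Add1,r1:7,r2:6,r3:1,r4:Mul2,r5:11
c5: CDB Add1=10; stall | r0:10,r1:7,r2:6,r3:1,r4:Mul2,r5:11
c6: stall | r0:10,r1:7,r2:6,r3:1,r4:Mul2,r5:11
c7: stall | r0:10,r1:7,r2:6,r3:1,r4:Mul2,r5:11
c8: CDB Mul1=77; issue MUL r0<-Mul1 | r0:Mul1,r1:7,r2:6,r3:1,r4:Mul2,r5:11
c9: CDB Mul2=42; issue ADD r2<-Add1 | r0:Mul1,r1:7,r2:Add1,r3:1,r4:42,r5:11
c10: issue ADD r1<-Add2 | r0:Mul1,r1:Add2,r2:Add1,r3:1,r4:42,r5:11
c11: - | r0:Mul1,r1:Add2,r2:Add1,r3:1,r4:42,r5:11
c12: - | r0:Mul1,r1:Add2,r2:Add1,r3:1,r4:42,r5:11
c13: CDB Mul1=49 | r0:49,r1:Add2,r2:Add1,r3:1,r4:42,r5:11
c14: - | r0:49,r1:Add2,r2:Add1,r3:1,r4:42,r5:11
c15: CDB Add1=55 | r0:49,r1:Add2,r2:55,r3:1,r4:42,r5:11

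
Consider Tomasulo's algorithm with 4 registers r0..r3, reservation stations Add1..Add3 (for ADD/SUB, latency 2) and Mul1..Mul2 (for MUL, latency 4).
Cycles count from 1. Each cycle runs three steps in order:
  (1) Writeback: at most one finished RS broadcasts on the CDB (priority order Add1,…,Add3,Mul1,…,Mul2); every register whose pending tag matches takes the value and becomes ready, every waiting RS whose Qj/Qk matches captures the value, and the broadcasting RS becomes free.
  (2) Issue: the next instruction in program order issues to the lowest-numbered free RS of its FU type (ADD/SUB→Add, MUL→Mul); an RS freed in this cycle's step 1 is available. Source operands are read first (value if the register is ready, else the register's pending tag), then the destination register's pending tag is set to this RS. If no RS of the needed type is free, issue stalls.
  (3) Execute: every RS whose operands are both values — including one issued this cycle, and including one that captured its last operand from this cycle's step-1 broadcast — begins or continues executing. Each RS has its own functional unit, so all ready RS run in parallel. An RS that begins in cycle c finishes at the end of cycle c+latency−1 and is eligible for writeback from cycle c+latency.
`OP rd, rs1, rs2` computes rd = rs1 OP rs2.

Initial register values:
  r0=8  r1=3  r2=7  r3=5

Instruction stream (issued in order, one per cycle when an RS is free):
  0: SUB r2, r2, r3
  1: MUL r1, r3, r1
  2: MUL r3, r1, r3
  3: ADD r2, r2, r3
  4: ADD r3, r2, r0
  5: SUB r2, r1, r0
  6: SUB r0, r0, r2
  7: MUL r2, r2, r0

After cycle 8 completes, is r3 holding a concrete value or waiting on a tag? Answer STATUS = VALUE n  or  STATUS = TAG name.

c1: issue SUB r2<-Add1 | r0:8,r1:3,r2:Add1,r3:5
c2: issue MUL r1<-Mul1 | r0:8,r1:Mul1,r2:Add1,r3:5
c3: CDB Add1=2; issue MUL r3<-Mul2 | r0:8,r1:Mul1,r2:2,r3:Mul2
c4: issue ADD r2<-Add1 | r0:8,r1:Mul1,r2:Add1,r3:Mul2
c5: issue ADD r3<-Add2 | r0:8,r1:Mul1,r2:Add1,r3:Add2
c6: CDB Mul1=15; issue SUB r2<-Add3 | r0:8,r1:15,r2:Add3,r3:Add2
c7: stall | r0:8,r1:15,r2:Add3,r3:Add2
c8: CDB Add3=7; issue SUB r0<-Add3 | r0:Add3,r1:15,r2:7,r3:Add2

STATUS = TAG Add2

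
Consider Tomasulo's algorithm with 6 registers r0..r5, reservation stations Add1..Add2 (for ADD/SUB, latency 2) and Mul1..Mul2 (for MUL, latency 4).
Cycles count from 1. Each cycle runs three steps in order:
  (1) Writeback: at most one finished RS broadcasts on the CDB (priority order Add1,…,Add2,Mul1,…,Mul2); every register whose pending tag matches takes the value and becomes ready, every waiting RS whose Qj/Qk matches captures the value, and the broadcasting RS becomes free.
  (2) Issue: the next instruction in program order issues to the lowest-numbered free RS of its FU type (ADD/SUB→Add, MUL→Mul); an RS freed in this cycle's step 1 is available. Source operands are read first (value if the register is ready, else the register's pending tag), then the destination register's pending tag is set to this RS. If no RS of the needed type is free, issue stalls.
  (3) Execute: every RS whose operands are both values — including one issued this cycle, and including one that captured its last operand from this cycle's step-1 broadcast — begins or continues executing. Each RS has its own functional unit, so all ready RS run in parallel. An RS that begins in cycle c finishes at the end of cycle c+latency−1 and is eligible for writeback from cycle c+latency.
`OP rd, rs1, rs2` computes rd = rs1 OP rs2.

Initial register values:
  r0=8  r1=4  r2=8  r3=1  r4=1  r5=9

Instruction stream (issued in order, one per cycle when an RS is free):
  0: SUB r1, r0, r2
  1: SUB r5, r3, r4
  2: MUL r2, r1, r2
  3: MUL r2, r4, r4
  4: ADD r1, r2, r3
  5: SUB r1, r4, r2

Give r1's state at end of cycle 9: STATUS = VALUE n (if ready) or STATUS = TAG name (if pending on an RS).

STATUS = TAG Add2

c1: issue SUB r1<-Add1 | r0:8,r1:Add1,r2:8,r3:1,r4:1,r5:9
c2: issue SUB r5<-Add2 | r0:8,r1:Add1,r2:8,r3:1,r4:1,r5:Add2
c3: CDB Add1=0; issue MUL r2<-Mul1 | r0:8,r1:0,r2:Mul1,r3:1,r4:1,r5:Add2
c4: CDB Add2=0; issue MUL r2<-Mul2 | r0:8,r1:0,r2:Mul2,r3:1,r4:1,r5:0
c5: issue ADD r1<-Add1 | r0:8,r1:Add1,r2:Mul2,r3:1,r4:1,r5:0
c6: issue SUB r1<-Add2 | r0:8,r1:Add2,r2:Mul2,r3:1,r4:1,r5:0
c7: CDB Mul1=0 | r0:8,r1:Add2,r2:Mul2,r3:1,r4:1,r5:0
c8: CDB Mul2=1 | r0:8,r1:Add2,r2:1,r3:1,r4:1,r5:0
c9: - | r0:8,r1:Add2,r2:1,r3:1,r4:1,r5:0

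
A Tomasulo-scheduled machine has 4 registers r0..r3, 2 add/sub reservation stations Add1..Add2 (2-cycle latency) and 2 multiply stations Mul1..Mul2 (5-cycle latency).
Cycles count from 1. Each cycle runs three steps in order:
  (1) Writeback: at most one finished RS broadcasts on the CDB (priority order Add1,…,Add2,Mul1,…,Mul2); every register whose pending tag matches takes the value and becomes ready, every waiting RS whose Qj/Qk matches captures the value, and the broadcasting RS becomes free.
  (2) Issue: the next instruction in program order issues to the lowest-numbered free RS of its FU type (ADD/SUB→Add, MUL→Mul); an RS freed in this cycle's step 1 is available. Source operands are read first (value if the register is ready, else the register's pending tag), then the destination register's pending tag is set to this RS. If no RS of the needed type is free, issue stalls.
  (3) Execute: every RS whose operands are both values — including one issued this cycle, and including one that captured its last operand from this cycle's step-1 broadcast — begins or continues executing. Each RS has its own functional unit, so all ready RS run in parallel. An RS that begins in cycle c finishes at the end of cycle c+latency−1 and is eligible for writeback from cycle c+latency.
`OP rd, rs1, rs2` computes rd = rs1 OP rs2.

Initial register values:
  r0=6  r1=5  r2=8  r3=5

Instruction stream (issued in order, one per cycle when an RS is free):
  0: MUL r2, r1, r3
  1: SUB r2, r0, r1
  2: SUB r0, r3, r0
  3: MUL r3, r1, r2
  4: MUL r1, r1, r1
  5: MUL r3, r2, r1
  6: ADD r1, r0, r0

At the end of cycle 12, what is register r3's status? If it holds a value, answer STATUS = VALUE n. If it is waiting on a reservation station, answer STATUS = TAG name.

cycle 1: issue MUL r2<-Mul1 // r0:6,r1:5,r2:Mul1,r3:5
cycle 2: issue SUB r2<-Add1 // r0:6,r1:5,r2:Add1,r3:5
cycle 3: issue SUB r0<-Add2 // r0:Add2,r1:5,r2:Add1,r3:5
cycle 4: CDB Add1=1; issue MUL r3<-Mul2 // r0:Add2,r1:5,r2:1,r3:Mul2
cycle 5: CDB Add2=-1; stall // r0:-1,r1:5,r2:1,r3:Mul2
cycle 6: CDB Mul1=25; issue MUL r1<-Mul1 // r0:-1,r1:Mul1,r2:1,r3:Mul2
cycle 7: stall // r0:-1,r1:Mul1,r2:1,r3:Mul2
cycle 8: stall // r0:-1,r1:Mul1,r2:1,r3:Mul2
cycle 9: CDB Mul2=5; issue MUL r3<-Mul2 // r0:-1,r1:Mul1,r2:1,r3:Mul2
cycle 10: issue ADD r1<-Add1 // r0:-1,r1:Add1,r2:1,r3:Mul2
cycle 11: CDB Mul1=25 // r0:-1,r1:Add1,r2:1,r3:Mul2
cycle 12: CDB Add1=-2 // r0:-1,r1:-2,r2:1,r3:Mul2

STATUS = TAG Mul2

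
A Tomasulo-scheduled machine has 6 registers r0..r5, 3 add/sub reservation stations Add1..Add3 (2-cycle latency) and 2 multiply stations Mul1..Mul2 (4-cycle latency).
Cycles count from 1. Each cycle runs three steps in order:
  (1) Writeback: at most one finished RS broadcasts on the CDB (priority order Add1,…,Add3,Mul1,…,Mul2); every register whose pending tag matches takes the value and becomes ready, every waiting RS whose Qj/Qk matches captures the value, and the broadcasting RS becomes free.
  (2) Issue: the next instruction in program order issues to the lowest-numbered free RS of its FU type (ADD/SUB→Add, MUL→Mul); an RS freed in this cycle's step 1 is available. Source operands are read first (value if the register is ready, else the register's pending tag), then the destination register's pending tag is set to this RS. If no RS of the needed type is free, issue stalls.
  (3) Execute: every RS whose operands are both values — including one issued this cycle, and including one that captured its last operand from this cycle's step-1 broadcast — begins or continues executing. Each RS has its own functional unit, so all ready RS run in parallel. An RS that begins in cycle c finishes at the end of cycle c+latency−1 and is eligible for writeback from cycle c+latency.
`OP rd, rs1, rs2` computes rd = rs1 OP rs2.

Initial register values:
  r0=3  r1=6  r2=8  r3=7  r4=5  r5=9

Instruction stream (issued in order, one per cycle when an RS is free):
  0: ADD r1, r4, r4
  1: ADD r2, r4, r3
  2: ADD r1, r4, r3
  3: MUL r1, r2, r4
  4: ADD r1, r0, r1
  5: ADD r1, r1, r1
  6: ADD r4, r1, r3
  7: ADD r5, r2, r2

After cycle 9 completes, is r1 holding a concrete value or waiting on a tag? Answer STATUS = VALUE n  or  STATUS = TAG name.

  c1: issue ADD r1<-Add1  regs: r0:3,r1:Add1,r2:8,r3:7,r4:5,r5:9
  c2: issue ADD r2<-Add2  regs: r0:3,r1:Add1,r2:Add2,r3:7,r4:5,r5:9
  c3: CDB Add1=10; issue ADD r1<-Add1  regs: r0:3,r1:Add1,r2:Add2,r3:7,r4:5,r5:9
  c4: CDB Add2=12; issue MUL r1<-Mul1  regs: r0:3,r1:Mul1,r2:12,r3:7,r4:5,r5:9
  c5: CDB Add1=12; issue ADD r1<-Add1  regs: r0:3,r1:Add1,r2:12,r3:7,r4:5,r5:9
  c6: issue ADD r1<-Add2  regs: r0:3,r1:Add2,r2:12,r3:7,r4:5,r5:9
  c7: issue ADD r4<-Add3  regs: r0:3,r1:Add2,r2:12,r3:7,r4:Add3,r5:9
  c8: CDB Mul1=60; stall  regs: r0:3,r1:Add2,r2:12,r3:7,r4:Add3,r5:9
  c9: stall  regs: r0:3,r1:Add2,r2:12,r3:7,r4:Add3,r5:9

STATUS = TAG Add2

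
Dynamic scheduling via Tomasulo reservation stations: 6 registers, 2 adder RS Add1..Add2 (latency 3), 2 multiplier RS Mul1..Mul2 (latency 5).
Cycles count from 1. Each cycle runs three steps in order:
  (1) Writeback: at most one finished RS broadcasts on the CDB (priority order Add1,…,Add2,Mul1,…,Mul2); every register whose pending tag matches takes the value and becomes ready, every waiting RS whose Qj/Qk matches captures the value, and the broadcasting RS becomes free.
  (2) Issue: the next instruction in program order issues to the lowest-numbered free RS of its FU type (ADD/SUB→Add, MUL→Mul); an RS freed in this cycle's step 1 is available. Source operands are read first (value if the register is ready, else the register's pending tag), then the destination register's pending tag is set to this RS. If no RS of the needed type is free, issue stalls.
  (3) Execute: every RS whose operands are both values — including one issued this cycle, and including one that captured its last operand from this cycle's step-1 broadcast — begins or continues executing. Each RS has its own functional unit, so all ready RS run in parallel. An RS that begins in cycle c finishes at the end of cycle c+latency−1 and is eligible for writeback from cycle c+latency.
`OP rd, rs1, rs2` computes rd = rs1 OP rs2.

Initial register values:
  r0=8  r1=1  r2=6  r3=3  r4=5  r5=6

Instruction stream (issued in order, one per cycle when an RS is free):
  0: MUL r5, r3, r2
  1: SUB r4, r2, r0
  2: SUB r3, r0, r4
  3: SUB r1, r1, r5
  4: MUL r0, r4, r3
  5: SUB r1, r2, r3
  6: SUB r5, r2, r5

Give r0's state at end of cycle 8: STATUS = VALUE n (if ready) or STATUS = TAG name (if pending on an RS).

STATUS = TAG Mul1

cycle 1: issue MUL r5<-Mul1 // r0:8,r1:1,r2:6,r3:3,r4:5,r5:Mul1
cycle 2: issue SUB r4<-Add1 // r0:8,r1:1,r2:6,r3:3,r4:Add1,r5:Mul1
cycle 3: issue SUB r3<-Add2 // r0:8,r1:1,r2:6,r3:Add2,r4:Add1,r5:Mul1
cycle 4: stall // r0:8,r1:1,r2:6,r3:Add2,r4:Add1,r5:Mul1
cycle 5: CDB Add1=-2; issue SUB r1<-Add1 // r0:8,r1:Add1,r2:6,r3:Add2,r4:-2,r5:Mul1
cycle 6: CDB Mul1=18; issue MUL r0<-Mul1 // r0:Mul1,r1:Add1,r2:6,r3:Add2,r4:-2,r5:18
cycle 7: stall // r0:Mul1,r1:Add1,r2:6,r3:Add2,r4:-2,r5:18
cycle 8: CDB Add2=10; issue SUB r1<-Add2 // r0:Mul1,r1:Add2,r2:6,r3:10,r4:-2,r5:18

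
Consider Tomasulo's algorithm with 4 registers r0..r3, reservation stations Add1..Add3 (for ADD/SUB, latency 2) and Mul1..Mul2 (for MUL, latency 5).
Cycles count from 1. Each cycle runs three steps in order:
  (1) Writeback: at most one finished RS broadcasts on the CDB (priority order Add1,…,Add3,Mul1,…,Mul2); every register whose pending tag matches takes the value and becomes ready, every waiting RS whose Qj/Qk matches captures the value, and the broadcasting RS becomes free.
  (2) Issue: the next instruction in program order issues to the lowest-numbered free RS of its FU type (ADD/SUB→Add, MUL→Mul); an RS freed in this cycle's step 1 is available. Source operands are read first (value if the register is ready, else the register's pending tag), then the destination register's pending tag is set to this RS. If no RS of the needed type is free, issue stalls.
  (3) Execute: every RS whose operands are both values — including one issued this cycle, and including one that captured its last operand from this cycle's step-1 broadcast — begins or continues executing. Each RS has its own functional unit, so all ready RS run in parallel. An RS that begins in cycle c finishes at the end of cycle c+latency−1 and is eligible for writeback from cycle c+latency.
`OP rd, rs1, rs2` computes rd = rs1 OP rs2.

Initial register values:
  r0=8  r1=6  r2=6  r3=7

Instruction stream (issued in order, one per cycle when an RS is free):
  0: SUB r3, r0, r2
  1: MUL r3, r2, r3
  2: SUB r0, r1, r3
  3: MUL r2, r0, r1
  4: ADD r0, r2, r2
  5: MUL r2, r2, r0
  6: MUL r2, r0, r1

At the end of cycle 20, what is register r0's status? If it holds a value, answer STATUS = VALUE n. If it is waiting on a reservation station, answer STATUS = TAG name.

  c1: issue SUB r3<-Add1  regs: r0:8,r1:6,r2:6,r3:Add1
  c2: issue MUL r3<-Mul1  regs: r0:8,r1:6,r2:6,r3:Mul1
  c3: CDB Add1=2; issue SUB r0<-Add1  regs: r0:Add1,r1:6,r2:6,r3:Mul1
  c4: issue MUL r2<-Mul2  regs: r0:Add1,r1:6,r2:Mul2,r3:Mul1
  c5: issue ADD r0<-Add2  regs: r0:Add2,r1:6,r2:Mul2,r3:Mul1
  c6: stall  regs: r0:Add2,r1:6,r2:Mul2,r3:Mul1
  c7: stall  regs: r0:Add2,r1:6,r2:Mul2,r3:Mul1
  c8: CDB Mul1=12; issue MUL r2<-Mul1  regs: r0:Add2,r1:6,r2:Mul1,r3:12
  c9: stall  regs: r0:Add2,r1:6,r2:Mul1,r3:12
  c10: CDB Add1=-6; stall  regs: r0:Add2,r1:6,r2:Mul1,r3:12
  c11: stall  regs: r0:Add2,r1:6,r2:Mul1,r3:12
  c12: stall  regs: r0:Add2,r1:6,r2:Mul1,r3:12
  c13: stall  regs: r0:Add2,r1:6,r2:Mul1,r3:12
  c14: stall  regs: r0:Add2,r1:6,r2:Mul1,r3:12
  c15: CDB Mul2=-36; issue MUL r2<-Mul2  regs: r0:Add2,r1:6,r2:Mul2,r3:12
  c16: -  regs: r0:Add2,r1:6,r2:Mul2,r3:12
  c17: CDB Add2=-72  regs: r0:-72,r1:6,r2:Mul2,r3:12
  c18: -  regs: r0:-72,r1:6,r2:Mul2,r3:12
  c19: -  regs: r0:-72,r1:6,r2:Mul2,r3:12
  c20: -  regs: r0:-72,r1:6,r2:Mul2,r3:12

STATUS = VALUE -72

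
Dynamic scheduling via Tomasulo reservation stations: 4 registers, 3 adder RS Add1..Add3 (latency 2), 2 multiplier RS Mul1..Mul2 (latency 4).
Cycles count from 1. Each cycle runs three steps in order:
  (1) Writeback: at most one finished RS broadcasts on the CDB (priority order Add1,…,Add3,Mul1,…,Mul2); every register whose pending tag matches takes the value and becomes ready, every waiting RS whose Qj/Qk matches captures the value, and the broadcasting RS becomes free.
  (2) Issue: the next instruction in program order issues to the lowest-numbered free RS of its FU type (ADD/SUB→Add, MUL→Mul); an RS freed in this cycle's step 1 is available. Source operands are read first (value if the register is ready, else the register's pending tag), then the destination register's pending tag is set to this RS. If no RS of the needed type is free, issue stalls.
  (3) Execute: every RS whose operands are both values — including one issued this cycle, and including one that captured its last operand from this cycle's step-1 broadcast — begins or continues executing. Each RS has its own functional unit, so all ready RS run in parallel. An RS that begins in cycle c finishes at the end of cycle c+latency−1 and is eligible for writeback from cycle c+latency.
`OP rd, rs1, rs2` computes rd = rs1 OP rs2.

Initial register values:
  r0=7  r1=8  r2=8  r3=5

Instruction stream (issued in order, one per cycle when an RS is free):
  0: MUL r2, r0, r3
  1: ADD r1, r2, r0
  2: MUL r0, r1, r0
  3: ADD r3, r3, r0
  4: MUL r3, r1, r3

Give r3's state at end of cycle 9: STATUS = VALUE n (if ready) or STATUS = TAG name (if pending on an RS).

cycle 1: issue MUL r2<-Mul1 // r0:7,r1:8,r2:Mul1,r3:5
cycle 2: issue ADD r1<-Add1 // r0:7,r1:Add1,r2:Mul1,r3:5
cycle 3: issue MUL r0<-Mul2 // r0:Mul2,r1:Add1,r2:Mul1,r3:5
cycle 4: issue ADD r3<-Add2 // r0:Mul2,r1:Add1,r2:Mul1,r3:Add2
cycle 5: CDB Mul1=35; issue MUL r3<-Mul1 // r0:Mul2,r1:Add1,r2:35,r3:Mul1
cycle 6: - // r0:Mul2,r1:Add1,r2:35,r3:Mul1
cycle 7: CDB Add1=42 // r0:Mul2,r1:42,r2:35,r3:Mul1
cycle 8: - // r0:Mul2,r1:42,r2:35,r3:Mul1
cycle 9: - // r0:Mul2,r1:42,r2:35,r3:Mul1

STATUS = TAG Mul1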